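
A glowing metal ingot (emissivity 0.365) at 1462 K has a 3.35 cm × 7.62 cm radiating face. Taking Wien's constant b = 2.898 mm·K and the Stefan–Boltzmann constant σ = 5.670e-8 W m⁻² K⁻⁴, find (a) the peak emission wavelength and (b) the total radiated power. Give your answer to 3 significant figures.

(a) λ_max = b/T = 2.898×10⁻³/1462 = 1.982×10⁻⁶ m = 1.98×10³ nm.
Area A = 0.0335 × 0.0762 = 2.5527×10⁻³ m².
(b) P = εσAT⁴ = 0.365×5.670×10⁻⁸×2.5527×10⁻³×(1462)⁴ = 241 W.

λ_max ≈ 1.98×10³ nm; P ≈ 241 W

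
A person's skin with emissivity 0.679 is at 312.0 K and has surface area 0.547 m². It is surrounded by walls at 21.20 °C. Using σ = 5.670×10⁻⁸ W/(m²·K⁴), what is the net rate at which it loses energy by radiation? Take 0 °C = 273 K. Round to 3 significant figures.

Net loss ≈ 41.8 W

Surroundings: T = 21.20 °C + 273 = 294.20 K.
Area A = 0.547 m².
Net radiated power P_net = εσA(T⁴ − T₀⁴) = 0.679×5.670×10⁻⁸×0.547×(312.0⁴ − 294.20⁴).
T⁴ − T₀⁴ = 9.47585×10⁹ − 7.49153×10⁹ = 1.98432×10⁹ K⁴, so P_net = 41.8 W.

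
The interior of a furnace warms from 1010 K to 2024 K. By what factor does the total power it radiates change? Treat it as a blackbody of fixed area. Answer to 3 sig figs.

P ∝ T⁴, so P₂/P₁ = (T₂/T₁)⁴ = (2024/1010)⁴ = (2.00396)⁴ = 16.1.

P₂/P₁ ≈ 16.1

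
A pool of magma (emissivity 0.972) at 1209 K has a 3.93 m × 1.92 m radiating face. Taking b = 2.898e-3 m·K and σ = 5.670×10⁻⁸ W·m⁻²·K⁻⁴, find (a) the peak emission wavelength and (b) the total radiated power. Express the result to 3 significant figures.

λ_max ≈ 2.40 μm; P ≈ 8.88×10⁵ W

(a) λ_max = b/T = 2.898×10⁻³/1209 = 2.397×10⁻⁶ m = 2.40 μm.
Area A = 3.93 × 1.92 = 7.5456 m².
(b) P = εσAT⁴ = 0.972×5.670×10⁻⁸×7.5456×(1209)⁴ = 8.88×10⁵ W.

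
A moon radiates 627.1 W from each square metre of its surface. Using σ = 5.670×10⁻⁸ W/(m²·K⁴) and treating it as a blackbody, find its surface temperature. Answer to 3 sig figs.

T ≈ 324 K

I = σT⁴, so T = (I/σ)^(1/4) = (627.1/(5.670×10⁻⁸))^(1/4) = 324 K.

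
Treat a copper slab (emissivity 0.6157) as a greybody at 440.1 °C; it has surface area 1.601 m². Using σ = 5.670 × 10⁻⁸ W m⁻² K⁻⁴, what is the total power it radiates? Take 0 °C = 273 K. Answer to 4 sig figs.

P ≈ 1.445×10⁴ W

T = 440.1 °C + 273 = 713.1 K.
Area A = 1.601 m².
P = εσAT⁴ = 0.6157 × 5.670×10⁻⁸ × 1.601 × (713.1)⁴ = 1.445×10⁴ W.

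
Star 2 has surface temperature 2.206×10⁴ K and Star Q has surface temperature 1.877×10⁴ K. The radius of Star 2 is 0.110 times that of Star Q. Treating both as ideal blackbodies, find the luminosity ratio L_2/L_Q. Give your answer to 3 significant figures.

L_2/L_Q ≈ 0.0231

L ∝ R²T⁴, so L_2/L_Q = (R_2/R_Q)²(T_2/T_Q)⁴ = (0.110)² × (2.206×10⁴/1.877×10⁴)⁴ = 0.0121 × 1.90794 = 0.0231.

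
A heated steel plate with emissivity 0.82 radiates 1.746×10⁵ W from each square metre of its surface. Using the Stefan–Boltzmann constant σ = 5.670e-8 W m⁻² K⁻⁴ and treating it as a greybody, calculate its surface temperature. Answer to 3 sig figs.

I = εσT⁴, so T = (I/εσ)^(1/4) = (1.746×10⁵/(0.82×5.670×10⁻⁸))^(1/4) = 1.39×10³ K.

T ≈ 1.39×10³ K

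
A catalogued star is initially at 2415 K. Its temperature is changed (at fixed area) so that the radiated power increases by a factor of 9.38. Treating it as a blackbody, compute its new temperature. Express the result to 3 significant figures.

P ∝ T⁴, so T₂/T₁ = (P₂/P₁)^(1/4) = (9.38)^(1/4) = 1.75005.
T₂ = 2415 × 1.75005 = 4.23×10³ K.

T₂ ≈ 4.23×10³ K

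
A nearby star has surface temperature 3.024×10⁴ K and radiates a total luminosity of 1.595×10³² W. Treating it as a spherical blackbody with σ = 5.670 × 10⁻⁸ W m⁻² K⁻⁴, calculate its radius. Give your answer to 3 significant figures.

R ≈ 1.64×10¹⁰ m

L = 4πR²σT⁴ ⇒ R = √(L/(4πσT⁴)).
σT⁴ = 4.74144×10¹⁰ W/m², so R = √(1.595×10³²/(4π×4.74144×10¹⁰)) = 1.64×10¹⁰ m.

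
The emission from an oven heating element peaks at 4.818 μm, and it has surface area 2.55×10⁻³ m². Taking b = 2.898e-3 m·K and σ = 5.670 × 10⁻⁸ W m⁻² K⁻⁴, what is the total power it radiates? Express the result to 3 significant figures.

P ≈ 18.9 W

Wien's law: T = b/λ_max = 2.898×10⁻³/4.818×10⁻⁶ = 601.494 K.
Area A = 2.55×10⁻³ m².
Then P = σAT⁴ = 5.670×10⁻⁸×2.55×10⁻³×(601.494)⁴ = 18.9 W.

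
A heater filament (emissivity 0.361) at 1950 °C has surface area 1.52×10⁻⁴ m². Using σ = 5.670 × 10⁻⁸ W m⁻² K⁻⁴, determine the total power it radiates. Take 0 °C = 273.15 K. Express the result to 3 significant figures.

T = 1950 °C + 273.15 = 2223.15 K.
Area A = 1.52×10⁻⁴ m².
P = εσAT⁴ = 0.361 × 5.670×10⁻⁸ × 1.52×10⁻⁴ × (2223.15)⁴ = 76.0 W.

P ≈ 76.0 W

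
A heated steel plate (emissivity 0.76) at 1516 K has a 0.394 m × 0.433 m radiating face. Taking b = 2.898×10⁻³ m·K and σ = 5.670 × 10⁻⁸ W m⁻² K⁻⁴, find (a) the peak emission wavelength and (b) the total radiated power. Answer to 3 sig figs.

λ_max ≈ 1.91×10³ nm; P ≈ 3.88×10⁴ W

(a) λ_max = b/T = 2.898×10⁻³/1516 = 1.912×10⁻⁶ m = 1.91×10³ nm.
Area A = 0.394 × 0.433 = 0.170602 m².
(b) P = εσAT⁴ = 0.76×5.670×10⁻⁸×0.170602×(1516)⁴ = 3.88×10⁴ W.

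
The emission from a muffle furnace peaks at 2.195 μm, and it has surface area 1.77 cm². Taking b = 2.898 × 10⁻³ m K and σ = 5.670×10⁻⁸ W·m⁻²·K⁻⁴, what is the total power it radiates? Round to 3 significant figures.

P ≈ 30.5 W

Wien's law: T = b/λ_max = 2.898×10⁻³/2.195×10⁻⁶ = 1320.27 K.
Area A = 1.77 cm² = 1.77×10⁻⁴ m².
Then P = σAT⁴ = 5.670×10⁻⁸×1.77×10⁻⁴×(1320.27)⁴ = 30.5 W.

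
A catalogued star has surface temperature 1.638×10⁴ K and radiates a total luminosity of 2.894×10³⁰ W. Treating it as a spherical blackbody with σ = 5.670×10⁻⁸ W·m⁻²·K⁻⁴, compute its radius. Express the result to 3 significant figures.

L = 4πR²σT⁴ ⇒ R = √(L/(4πσT⁴)).
σT⁴ = 4.08168×10⁹ W/m², so R = √(2.894×10³⁰/(4π×4.08168×10⁹)) = 7.51×10⁹ m.

R ≈ 7.51×10⁹ m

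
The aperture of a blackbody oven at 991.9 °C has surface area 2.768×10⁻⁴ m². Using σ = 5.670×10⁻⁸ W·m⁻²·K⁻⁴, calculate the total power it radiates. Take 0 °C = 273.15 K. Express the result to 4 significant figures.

T = 991.9 °C + 273.15 = 1265.05 K.
Area A = 2.768×10⁻⁴ m².
P = σAT⁴ = 5.670×10⁻⁸ × 2.768×10⁻⁴ × (1265.05)⁴ = 40.20 W.

P ≈ 40.20 W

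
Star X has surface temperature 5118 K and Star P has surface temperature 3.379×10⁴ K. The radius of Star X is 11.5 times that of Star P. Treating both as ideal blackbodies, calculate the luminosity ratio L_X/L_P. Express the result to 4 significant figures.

L_X/L_P ≈ 0.06961

L ∝ R²T⁴, so L_X/L_P = (R_X/R_P)²(T_X/T_P)⁴ = (11.5)² × (5118/3.379×10⁴)⁴ = 132.25 × 5.26318×10⁻⁴ = 0.06961.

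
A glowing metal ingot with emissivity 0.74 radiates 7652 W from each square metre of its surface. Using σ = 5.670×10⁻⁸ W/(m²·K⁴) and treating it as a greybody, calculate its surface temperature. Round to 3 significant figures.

I = εσT⁴, so T = (I/εσ)^(1/4) = (7652/(0.74×5.670×10⁻⁸))^(1/4) = 653 K.

T ≈ 653 K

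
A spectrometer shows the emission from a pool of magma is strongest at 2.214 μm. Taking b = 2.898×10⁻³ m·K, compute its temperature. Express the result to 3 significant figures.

Wien's law gives T = b/λ_max = (2.898×10⁻³ m·K)/(2.214×10⁻⁶ m) = 1.31×10³ K.

T ≈ 1.31×10³ K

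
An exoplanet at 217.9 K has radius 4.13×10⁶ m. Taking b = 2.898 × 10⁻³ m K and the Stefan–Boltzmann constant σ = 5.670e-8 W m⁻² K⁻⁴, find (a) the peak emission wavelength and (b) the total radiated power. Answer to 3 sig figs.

(a) λ_max = b/T = 2.898×10⁻³/217.9 = 1.330×10⁻⁵ m = 13.3 μm.
Surface area A = 4πR² = 4π(4.13×10⁶ m)² = 2.14343×10¹⁴ m².
(b) P = σAT⁴ = 5.670×10⁻⁸×2.14343×10¹⁴×(217.9)⁴ = 2.74×10¹⁶ W.

λ_max ≈ 13.3 μm; P ≈ 2.74×10¹⁶ W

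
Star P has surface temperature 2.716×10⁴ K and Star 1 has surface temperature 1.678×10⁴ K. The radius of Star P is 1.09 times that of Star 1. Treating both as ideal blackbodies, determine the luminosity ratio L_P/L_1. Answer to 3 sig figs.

L ∝ R²T⁴, so L_P/L_1 = (R_P/R_1)²(T_P/T_1)⁴ = (1.09)² × (2.716×10⁴/1.678×10⁴)⁴ = 1.1881 × 6.86359 = 8.15.

L_P/L_1 ≈ 8.15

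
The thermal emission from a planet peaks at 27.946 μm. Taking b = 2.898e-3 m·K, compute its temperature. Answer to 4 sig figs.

T ≈ 103.7 K

Wien's law gives T = b/λ_max = (2.898×10⁻³ m·K)/(2.7946×10⁻⁵ m) = 103.7 K.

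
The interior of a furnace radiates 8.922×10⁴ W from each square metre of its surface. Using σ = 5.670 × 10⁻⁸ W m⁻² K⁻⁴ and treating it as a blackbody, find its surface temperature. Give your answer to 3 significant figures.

T ≈ 1.12×10³ K

I = σT⁴, so T = (I/σ)^(1/4) = (8.922×10⁴/(5.670×10⁻⁸))^(1/4) = 1.12×10³ K.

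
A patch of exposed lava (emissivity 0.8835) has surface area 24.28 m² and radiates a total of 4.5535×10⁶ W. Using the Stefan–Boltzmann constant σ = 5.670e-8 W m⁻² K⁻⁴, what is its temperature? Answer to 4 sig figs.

Area A = 24.28 m².
P = εσAT⁴ ⇒ T = (P/(εσA))^(1/4) = (4.5535×10⁶/(0.8835×5.670×10⁻⁸×24.28))^(1/4) = 1391 K.

T ≈ 1391 K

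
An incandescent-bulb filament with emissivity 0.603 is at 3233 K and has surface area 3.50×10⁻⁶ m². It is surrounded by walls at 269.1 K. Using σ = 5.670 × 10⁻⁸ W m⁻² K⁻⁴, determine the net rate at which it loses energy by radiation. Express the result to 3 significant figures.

Area A = 3.50×10⁻⁶ m².
Net radiated power P_net = εσA(T⁴ − T₀⁴) = 0.603×5.670×10⁻⁸×3.50×10⁻⁶×(3233⁴ − 269.1⁴).
T⁴ − T₀⁴ = 1.09250×10¹⁴ − 5.24390×10⁹ = 1.09245×10¹⁴ K⁴, so P_net = 13.1 W.

Net loss ≈ 13.1 W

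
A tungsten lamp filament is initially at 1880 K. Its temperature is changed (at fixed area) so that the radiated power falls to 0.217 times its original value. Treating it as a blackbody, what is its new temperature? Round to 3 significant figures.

P ∝ T⁴, so T₂/T₁ = (P₂/P₁)^(1/4) = (0.217)^(1/4) = 0.682519.
T₂ = 1880 × 0.682519 = 1.28×10³ K.

T₂ ≈ 1.28×10³ K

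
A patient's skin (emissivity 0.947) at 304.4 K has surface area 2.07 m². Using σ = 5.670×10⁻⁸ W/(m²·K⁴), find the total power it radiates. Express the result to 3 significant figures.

Area A = 2.07 m².
P = εσAT⁴ = 0.947 × 5.670×10⁻⁸ × 2.07 × (304.4)⁴ = 954 W.

P ≈ 954 W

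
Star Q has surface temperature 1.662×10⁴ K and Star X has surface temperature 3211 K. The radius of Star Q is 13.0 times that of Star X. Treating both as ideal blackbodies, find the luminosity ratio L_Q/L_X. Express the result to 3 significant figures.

L_Q/L_X ≈ 1.21×10⁵

L ∝ R²T⁴, so L_Q/L_X = (R_Q/R_X)²(T_Q/T_X)⁴ = (13.0)² × (1.662×10⁴/3211)⁴ = 169 × 717.733 = 1.21×10⁵.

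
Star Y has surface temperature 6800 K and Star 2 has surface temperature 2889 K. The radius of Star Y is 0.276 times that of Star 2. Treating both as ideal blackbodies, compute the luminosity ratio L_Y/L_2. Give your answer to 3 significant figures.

L ∝ R²T⁴, so L_Y/L_2 = (R_Y/R_2)²(T_Y/T_2)⁴ = (0.276)² × (6800/2889)⁴ = 0.076176 × 30.6934 = 2.34.

L_Y/L_2 ≈ 2.34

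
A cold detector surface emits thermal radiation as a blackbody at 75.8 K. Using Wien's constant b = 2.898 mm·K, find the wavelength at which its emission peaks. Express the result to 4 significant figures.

λ_max ≈ 38.23 μm

Wien's displacement law: λ_max = b/T = (2.898×10⁻³ m·K)/(75.8 K) = 3.8232×10⁻⁵ m.
That is 38.23 μm, in the infrared range.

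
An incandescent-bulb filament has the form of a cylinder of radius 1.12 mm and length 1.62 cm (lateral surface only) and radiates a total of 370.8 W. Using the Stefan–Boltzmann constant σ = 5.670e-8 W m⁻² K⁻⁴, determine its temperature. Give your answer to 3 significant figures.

Lateral area A = 2πrL = 2π×1.12×10⁻³×0.0162 = 1.14002×10⁻⁴ m².
P = σAT⁴ ⇒ T = (P/(σA))^(1/4) = (370.8/(5.670×10⁻⁸×1.14002×10⁻⁴))^(1/4) = 2.75×10³ K.

T ≈ 2.75×10³ K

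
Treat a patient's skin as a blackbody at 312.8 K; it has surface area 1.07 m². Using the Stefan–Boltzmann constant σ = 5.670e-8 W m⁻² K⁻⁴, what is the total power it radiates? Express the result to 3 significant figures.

Area A = 1.07 m².
P = σAT⁴ = 5.670×10⁻⁸ × 1.07 × (312.8)⁴ = 581 W.

P ≈ 581 W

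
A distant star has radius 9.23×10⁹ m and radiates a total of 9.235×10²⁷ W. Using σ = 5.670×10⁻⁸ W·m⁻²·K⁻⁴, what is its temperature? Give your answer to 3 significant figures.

T ≈ 3.51×10³ K

Surface area A = 4πR² = 4π(9.23×10⁹ m)² = 1.07057×10²¹ m².
P = σAT⁴ ⇒ T = (P/(σA))^(1/4) = (9.235×10²⁷/(5.670×10⁻⁸×1.07057×10²¹))^(1/4) = 3.51×10³ K.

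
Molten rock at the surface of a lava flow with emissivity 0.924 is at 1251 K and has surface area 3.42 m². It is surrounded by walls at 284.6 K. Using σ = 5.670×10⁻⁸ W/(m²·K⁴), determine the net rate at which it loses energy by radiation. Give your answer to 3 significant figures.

Area A = 3.42 m².
Net radiated power P_net = εσA(T⁴ − T₀⁴) = 0.924×5.670×10⁻⁸×3.42×(1251⁴ − 284.6⁴).
T⁴ − T₀⁴ = 2.44923×10¹² − 6.56054×10⁹ = 2.44267×10¹² K⁴, so P_net = 4.38×10⁵ W.

Net loss ≈ 4.38×10⁵ W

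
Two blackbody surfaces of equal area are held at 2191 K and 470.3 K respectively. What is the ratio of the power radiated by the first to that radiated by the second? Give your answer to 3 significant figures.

P₁/P₂ ≈ 471

With equal areas, P₁/P₂ = (T₁/T₂)⁴ = (2191/470.3)⁴ = 471.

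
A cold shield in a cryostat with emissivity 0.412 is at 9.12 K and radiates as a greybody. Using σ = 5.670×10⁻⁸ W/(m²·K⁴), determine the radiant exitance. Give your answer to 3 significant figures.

Stefan–Boltzmann: I = εσT⁴ = 0.412 × 5.670×10⁻⁸ × (9.12)⁴ = 1.62×10⁻⁴ W/m².

I ≈ 1.62×10⁻⁴ W/m²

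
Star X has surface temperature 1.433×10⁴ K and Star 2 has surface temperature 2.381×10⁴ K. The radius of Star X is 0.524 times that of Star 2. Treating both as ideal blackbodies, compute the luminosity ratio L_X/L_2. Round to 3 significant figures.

L_X/L_2 ≈ 0.0360

L ∝ R²T⁴, so L_X/L_2 = (R_X/R_2)²(T_X/T_2)⁴ = (0.524)² × (1.433×10⁴/2.381×10⁴)⁴ = 0.274576 × 0.131204 = 0.0360.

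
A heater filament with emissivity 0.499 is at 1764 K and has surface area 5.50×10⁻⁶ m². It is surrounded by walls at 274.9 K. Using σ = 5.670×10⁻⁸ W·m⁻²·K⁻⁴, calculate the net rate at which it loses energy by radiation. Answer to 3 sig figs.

Area A = 5.50×10⁻⁶ m².
Net radiated power P_net = εσA(T⁴ − T₀⁴) = 0.499×5.670×10⁻⁸×5.50×10⁻⁶×(1764⁴ − 274.9⁴).
T⁴ − T₀⁴ = 9.68265×10¹² − 5.71083×10⁹ = 9.67694×10¹² K⁴, so P_net = 1.51 W.

Net loss ≈ 1.51 W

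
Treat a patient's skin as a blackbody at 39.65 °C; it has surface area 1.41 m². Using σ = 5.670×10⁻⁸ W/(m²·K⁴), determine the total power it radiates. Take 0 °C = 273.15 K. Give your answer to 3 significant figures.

T = 39.65 °C + 273.15 = 312.80 K.
Area A = 1.41 m².
P = σAT⁴ = 5.670×10⁻⁸ × 1.41 × (312.80)⁴ = 765 W.

P ≈ 765 W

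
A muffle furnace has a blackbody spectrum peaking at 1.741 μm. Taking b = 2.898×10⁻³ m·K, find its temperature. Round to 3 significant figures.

Wien's law gives T = b/λ_max = (2.898×10⁻³ m·K)/(1.741×10⁻⁶ m) = 1.66×10³ K.

T ≈ 1.66×10³ K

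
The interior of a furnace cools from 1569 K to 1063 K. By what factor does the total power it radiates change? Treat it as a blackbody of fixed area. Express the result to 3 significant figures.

P ∝ T⁴, so P₂/P₁ = (T₂/T₁)⁴ = (1063/1569)⁴ = (0.677502)⁴ = 0.211.

P₂/P₁ ≈ 0.211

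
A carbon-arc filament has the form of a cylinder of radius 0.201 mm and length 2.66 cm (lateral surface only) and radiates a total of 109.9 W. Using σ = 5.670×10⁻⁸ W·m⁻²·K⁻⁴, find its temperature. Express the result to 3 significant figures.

Lateral area A = 2πrL = 2π×2.01×10⁻⁴×0.0266 = 3.35937×10⁻⁵ m².
P = σAT⁴ ⇒ T = (P/(σA))^(1/4) = (109.9/(5.670×10⁻⁸×3.35937×10⁻⁵))^(1/4) = 2.76×10³ K.

T ≈ 2.76×10³ K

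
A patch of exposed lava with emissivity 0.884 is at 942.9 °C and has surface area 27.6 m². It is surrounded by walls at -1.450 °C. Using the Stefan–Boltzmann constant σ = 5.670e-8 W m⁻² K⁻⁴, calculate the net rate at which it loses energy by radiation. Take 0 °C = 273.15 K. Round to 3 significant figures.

Net loss ≈ 3.02×10⁶ W

T = 942.9 °C + 273.15 = 1216.05 K.
Surroundings: T = -1.450 °C + 273.15 = 271.700 K.
Area A = 27.6 m².
Net radiated power P_net = εσA(T⁴ − T₀⁴) = 0.884×5.670×10⁻⁸×27.6×(1216.05⁴ − 271.700⁴).
T⁴ − T₀⁴ = 2.18678×10¹² − 5.44952×10⁹ = 2.18133×10¹² K⁴, so P_net = 3.02×10⁶ W.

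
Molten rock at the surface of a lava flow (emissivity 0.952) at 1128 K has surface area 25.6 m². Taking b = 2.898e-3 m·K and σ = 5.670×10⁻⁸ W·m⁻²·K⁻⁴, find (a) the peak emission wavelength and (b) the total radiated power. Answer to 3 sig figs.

(a) λ_max = b/T = 2.898×10⁻³/1128 = 2.569×10⁻⁶ m = 2.57×10³ nm.
Area A = 25.6 m².
(b) P = εσAT⁴ = 0.952×5.670×10⁻⁸×25.6×(1128)⁴ = 2.24×10⁶ W.

λ_max ≈ 2.57×10³ nm; P ≈ 2.24×10⁶ W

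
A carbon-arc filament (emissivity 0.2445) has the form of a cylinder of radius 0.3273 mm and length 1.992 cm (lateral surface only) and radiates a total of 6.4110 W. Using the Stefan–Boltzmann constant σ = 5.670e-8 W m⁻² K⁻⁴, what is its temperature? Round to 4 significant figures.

Lateral area A = 2πrL = 2π×3.273×10⁻⁴×0.01992 = 4.09652×10⁻⁵ m².
P = εσAT⁴ ⇒ T = (P/(εσA))^(1/4) = (6.4110/(0.2445×5.670×10⁻⁸×4.09652×10⁻⁵))^(1/4) = 1833 K.

T ≈ 1833 K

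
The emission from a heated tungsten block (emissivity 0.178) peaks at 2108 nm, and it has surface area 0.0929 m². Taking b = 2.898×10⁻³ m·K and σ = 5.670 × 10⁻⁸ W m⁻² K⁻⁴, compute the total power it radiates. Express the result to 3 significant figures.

P ≈ 3.35×10³ W

Wien's law: T = b/λ_max = 2.898×10⁻³/2.108×10⁻⁶ = 1374.76 K.
Area A = 0.0929 m².
Then P = εσAT⁴ = 0.178×5.670×10⁻⁸×0.0929×(1374.76)⁴ = 3.35×10³ W.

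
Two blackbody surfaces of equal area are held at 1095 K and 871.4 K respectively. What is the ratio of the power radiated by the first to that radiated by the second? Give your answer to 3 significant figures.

With equal areas, P₁/P₂ = (T₁/T₂)⁴ = (1095/871.4)⁴ = 2.49.

P₁/P₂ ≈ 2.49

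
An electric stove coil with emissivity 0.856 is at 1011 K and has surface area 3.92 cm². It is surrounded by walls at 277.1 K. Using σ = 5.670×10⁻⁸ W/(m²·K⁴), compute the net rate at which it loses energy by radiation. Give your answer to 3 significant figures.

Area A = 3.92 cm² = 3.92×10⁻⁴ m².
Net radiated power P_net = εσA(T⁴ − T₀⁴) = 0.856×5.670×10⁻⁸×3.92×10⁻⁴×(1011⁴ − 277.1⁴).
T⁴ − T₀⁴ = 1.04473×10¹² − 5.89585×10⁹ = 1.03883×10¹² K⁴, so P_net = 19.8 W.

Net loss ≈ 19.8 W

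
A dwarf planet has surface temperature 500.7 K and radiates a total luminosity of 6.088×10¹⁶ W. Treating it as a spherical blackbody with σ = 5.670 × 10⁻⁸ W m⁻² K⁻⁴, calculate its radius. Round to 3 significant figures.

R ≈ 1.17×10⁶ m

L = 4πR²σT⁴ ⇒ R = √(L/(4πσT⁴)).
σT⁴ = 3563.64 W/m², so R = √(6.088×10¹⁶/(4π×3563.64)) = 1.17×10⁶ m.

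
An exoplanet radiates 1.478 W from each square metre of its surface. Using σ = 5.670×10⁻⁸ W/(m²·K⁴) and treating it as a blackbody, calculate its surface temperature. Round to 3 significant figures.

T ≈ 71.5 K

I = σT⁴, so T = (I/σ)^(1/4) = (1.478/(5.670×10⁻⁸))^(1/4) = 71.5 K.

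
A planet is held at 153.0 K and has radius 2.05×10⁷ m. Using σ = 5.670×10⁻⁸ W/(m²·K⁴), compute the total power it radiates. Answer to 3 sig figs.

P ≈ 1.64×10¹⁷ W

Surface area A = 4πR² = 4π(2.05×10⁷ m)² = 5.28102×10¹⁵ m².
P = σAT⁴ = 5.670×10⁻⁸ × 5.28102×10¹⁵ × (153.0)⁴ = 1.64×10¹⁷ W.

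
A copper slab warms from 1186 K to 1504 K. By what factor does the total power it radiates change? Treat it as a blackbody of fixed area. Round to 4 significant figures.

P ∝ T⁴, so P₂/P₁ = (T₂/T₁)⁴ = (1504/1186)⁴ = (1.26813)⁴ = 2.586.

P₂/P₁ ≈ 2.586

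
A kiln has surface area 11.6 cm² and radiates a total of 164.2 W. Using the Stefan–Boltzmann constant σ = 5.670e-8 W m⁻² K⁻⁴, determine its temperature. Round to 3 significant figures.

Area A = 11.6 cm² = 1.16×10⁻³ m².
P = σAT⁴ ⇒ T = (P/(σA))^(1/4) = (164.2/(5.670×10⁻⁸×1.16×10⁻³))^(1/4) = 1.26×10³ K.

T ≈ 1.26×10³ K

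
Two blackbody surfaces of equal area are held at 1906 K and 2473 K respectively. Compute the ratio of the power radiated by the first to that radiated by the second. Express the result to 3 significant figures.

With equal areas, P₁/P₂ = (T₁/T₂)⁴ = (1906/2473)⁴ = 0.353.

P₁/P₂ ≈ 0.353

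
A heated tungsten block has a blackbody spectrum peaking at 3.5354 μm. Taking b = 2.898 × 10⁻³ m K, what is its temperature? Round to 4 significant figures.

Wien's law gives T = b/λ_max = (2.898×10⁻³ m·K)/(3.5354×10⁻⁶ m) = 819.7 K.

T ≈ 819.7 K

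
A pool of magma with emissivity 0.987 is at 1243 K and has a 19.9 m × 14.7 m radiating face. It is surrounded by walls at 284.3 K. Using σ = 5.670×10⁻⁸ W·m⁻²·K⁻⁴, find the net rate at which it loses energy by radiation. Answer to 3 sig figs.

Area A = 19.9 × 14.7 = 292.53 m².
Net radiated power P_net = εσA(T⁴ − T₀⁴) = 0.987×5.670×10⁻⁸×292.53×(1243⁴ − 284.3⁴).
T⁴ − T₀⁴ = 2.38718×10¹² − 6.53292×10⁹ = 2.38065×10¹² K⁴, so P_net = 3.90×10⁷ W.

Net loss ≈ 3.90×10⁷ W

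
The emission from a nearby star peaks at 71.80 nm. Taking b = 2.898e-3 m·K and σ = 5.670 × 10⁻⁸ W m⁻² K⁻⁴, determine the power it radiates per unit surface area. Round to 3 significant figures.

Wien's law: T = b/λ_max = 2.898×10⁻³/7.180×10⁻⁸ = 40362.1 K.
Then I = σT⁴ = 5.670×10⁻⁸×(40362.1)⁴ = 1.50×10¹¹ W/m².

I ≈ 1.50×10¹¹ W/m²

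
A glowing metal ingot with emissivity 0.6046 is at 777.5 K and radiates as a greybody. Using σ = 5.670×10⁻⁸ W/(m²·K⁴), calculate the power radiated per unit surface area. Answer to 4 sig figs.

I ≈ 1.253×10⁴ W/m²

Stefan–Boltzmann: I = εσT⁴ = 0.6046 × 5.670×10⁻⁸ × (777.5)⁴ = 1.253×10⁴ W/m².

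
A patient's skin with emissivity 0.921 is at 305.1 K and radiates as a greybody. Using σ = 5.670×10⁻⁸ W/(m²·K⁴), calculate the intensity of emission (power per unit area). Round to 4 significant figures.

I ≈ 452.5 W/m²

Stefan–Boltzmann: I = εσT⁴ = 0.921 × 5.670×10⁻⁸ × (305.1)⁴ = 452.5 W/m².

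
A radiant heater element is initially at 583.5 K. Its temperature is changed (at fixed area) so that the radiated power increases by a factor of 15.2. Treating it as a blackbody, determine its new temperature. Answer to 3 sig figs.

T₂ ≈ 1.15×10³ K

P ∝ T⁴, so T₂/T₁ = (P₂/P₁)^(1/4) = (15.2)^(1/4) = 1.97452.
T₂ = 583.5 × 1.97452 = 1.15×10³ K.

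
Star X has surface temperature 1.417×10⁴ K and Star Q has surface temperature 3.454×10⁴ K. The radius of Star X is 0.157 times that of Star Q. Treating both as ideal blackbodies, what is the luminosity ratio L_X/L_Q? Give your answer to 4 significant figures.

L_X/L_Q ≈ 6.982×10⁻⁴

L ∝ R²T⁴, so L_X/L_Q = (R_X/R_Q)²(T_X/T_Q)⁴ = (0.157)² × (1.417×10⁴/3.454×10⁴)⁴ = 0.024649 × 0.0283263 = 6.982×10⁻⁴.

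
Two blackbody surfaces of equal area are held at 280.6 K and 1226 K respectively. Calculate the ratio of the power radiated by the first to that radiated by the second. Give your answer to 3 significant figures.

With equal areas, P₁/P₂ = (T₁/T₂)⁴ = (280.6/1226)⁴ = 2.74×10⁻³.

P₁/P₂ ≈ 2.74×10⁻³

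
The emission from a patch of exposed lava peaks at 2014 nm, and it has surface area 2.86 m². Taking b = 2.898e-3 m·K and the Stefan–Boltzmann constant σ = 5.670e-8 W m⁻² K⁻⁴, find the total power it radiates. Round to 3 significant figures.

Wien's law: T = b/λ_max = 2.898×10⁻³/2.014×10⁻⁶ = 1438.93 K.
Area A = 2.86 m².
Then P = σAT⁴ = 5.670×10⁻⁸×2.86×(1438.93)⁴ = 6.95×10⁵ W.

P ≈ 6.95×10⁵ W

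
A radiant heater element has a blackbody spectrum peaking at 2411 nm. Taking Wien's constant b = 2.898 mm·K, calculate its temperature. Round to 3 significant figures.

T ≈ 1.20×10³ K

Wien's law gives T = b/λ_max = (2.898×10⁻³ m·K)/(2.411×10⁻⁶ m) = 1.20×10³ K.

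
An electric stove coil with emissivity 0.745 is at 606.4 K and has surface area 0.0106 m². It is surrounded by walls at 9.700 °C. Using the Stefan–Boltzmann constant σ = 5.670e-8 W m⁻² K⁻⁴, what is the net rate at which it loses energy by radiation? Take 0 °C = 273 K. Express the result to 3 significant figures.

Net loss ≈ 57.7 W

Surroundings: T = 9.700 °C + 273 = 282.700 K.
Area A = 0.0106 m².
Net radiated power P_net = εσA(T⁴ − T₀⁴) = 0.745×5.670×10⁻⁸×0.0106×(606.4⁴ − 282.700⁴).
T⁴ − T₀⁴ = 1.35219×10¹¹ − 6.38709×10⁹ = 1.28832×10¹¹ K⁴, so P_net = 57.7 W.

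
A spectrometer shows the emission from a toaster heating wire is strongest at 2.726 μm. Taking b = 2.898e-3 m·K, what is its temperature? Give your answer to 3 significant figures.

Wien's law gives T = b/λ_max = (2.898×10⁻³ m·K)/(2.726×10⁻⁶ m) = 1.06×10³ K.

T ≈ 1.06×10³ K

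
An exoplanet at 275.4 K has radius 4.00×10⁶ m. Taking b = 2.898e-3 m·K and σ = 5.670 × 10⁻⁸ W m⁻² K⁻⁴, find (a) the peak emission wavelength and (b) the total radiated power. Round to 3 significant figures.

λ_max ≈ 10.5 μm; P ≈ 6.56×10¹⁶ W

(a) λ_max = b/T = 2.898×10⁻³/275.4 = 1.052×10⁻⁵ m = 10.5 μm.
Surface area A = 4πR² = 4π(4.00×10⁶ m)² = 2.01062×10¹⁴ m².
(b) P = σAT⁴ = 5.670×10⁻⁸×2.01062×10¹⁴×(275.4)⁴ = 6.56×10¹⁶ W.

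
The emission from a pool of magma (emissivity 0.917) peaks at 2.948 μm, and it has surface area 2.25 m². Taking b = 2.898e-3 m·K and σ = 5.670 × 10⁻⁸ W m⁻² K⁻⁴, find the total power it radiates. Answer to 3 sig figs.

P ≈ 1.09×10⁵ W

Wien's law: T = b/λ_max = 2.898×10⁻³/2.948×10⁻⁶ = 983.039 K.
Area A = 2.25 m².
Then P = εσAT⁴ = 0.917×5.670×10⁻⁸×2.25×(983.039)⁴ = 1.09×10⁵ W.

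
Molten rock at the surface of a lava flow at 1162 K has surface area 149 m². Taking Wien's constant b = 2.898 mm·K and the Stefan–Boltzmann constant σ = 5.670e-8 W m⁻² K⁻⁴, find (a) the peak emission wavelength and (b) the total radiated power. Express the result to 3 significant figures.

(a) λ_max = b/T = 2.898×10⁻³/1162 = 2.494×10⁻⁶ m = 2.49×10³ nm.
Area A = 149 m².
(b) P = σAT⁴ = 5.670×10⁻⁸×149×(1162)⁴ = 1.54×10⁷ W.

λ_max ≈ 2.49×10³ nm; P ≈ 1.54×10⁷ W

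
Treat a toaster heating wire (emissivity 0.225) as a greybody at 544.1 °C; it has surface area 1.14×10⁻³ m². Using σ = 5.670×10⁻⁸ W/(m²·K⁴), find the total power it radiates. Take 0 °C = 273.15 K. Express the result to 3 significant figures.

P ≈ 6.49 W

T = 544.1 °C + 273.15 = 817.25 K.
Area A = 1.14×10⁻³ m².
P = εσAT⁴ = 0.225 × 5.670×10⁻⁸ × 1.14×10⁻³ × (817.25)⁴ = 6.49 W.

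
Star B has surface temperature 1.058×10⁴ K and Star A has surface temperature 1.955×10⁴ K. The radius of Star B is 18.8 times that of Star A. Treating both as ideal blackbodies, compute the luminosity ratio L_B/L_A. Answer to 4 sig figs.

L ∝ R²T⁴, so L_B/L_A = (R_B/R_A)²(T_B/T_A)⁴ = (18.8)² × (1.058×10⁴/1.955×10⁴)⁴ = 353.44 × 0.0857740 = 30.32.

L_B/L_A ≈ 30.32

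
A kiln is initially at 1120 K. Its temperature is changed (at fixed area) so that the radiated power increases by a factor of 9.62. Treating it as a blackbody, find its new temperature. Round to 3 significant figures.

P ∝ T⁴, so T₂/T₁ = (P₂/P₁)^(1/4) = (9.62)^(1/4) = 1.76114.
T₂ = 1120 × 1.76114 = 1.97×10³ K.

T₂ ≈ 1.97×10³ K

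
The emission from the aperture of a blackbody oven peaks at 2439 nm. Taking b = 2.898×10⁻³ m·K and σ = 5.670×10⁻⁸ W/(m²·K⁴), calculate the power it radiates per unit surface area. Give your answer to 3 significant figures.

I ≈ 1.13×10⁵ W/m²

Wien's law: T = b/λ_max = 2.898×10⁻³/2.439×10⁻⁶ = 1188.19 K.
Then I = σT⁴ = 5.670×10⁻⁸×(1188.19)⁴ = 1.13×10⁵ W/m².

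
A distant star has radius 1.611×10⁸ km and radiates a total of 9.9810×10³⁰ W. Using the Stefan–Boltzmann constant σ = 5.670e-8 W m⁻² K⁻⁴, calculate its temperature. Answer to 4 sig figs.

T ≈ 4820 K

Surface area A = 4πR² = 4π(1.611×10¹¹ m)² = 3.26138×10²³ m².
P = σAT⁴ ⇒ T = (P/(σA))^(1/4) = (9.9810×10³⁰/(5.670×10⁻⁸×3.26138×10²³))^(1/4) = 4820 K.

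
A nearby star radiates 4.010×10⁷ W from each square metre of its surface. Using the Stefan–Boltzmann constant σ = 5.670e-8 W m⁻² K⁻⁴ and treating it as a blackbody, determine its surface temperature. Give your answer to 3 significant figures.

I = σT⁴, so T = (I/σ)^(1/4) = (4.010×10⁷/(5.670×10⁻⁸))^(1/4) = 5.16×10³ K.

T ≈ 5.16×10³ K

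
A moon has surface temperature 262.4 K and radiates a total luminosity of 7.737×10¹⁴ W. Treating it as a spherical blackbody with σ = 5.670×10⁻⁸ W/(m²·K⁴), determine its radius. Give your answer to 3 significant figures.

R ≈ 4.79×10⁵ m

L = 4πR²σT⁴ ⇒ R = √(L/(4πσT⁴)).
σT⁴ = 268.806 W/m², so R = √(7.737×10¹⁴/(4π×268.806)) = 4.79×10⁵ m.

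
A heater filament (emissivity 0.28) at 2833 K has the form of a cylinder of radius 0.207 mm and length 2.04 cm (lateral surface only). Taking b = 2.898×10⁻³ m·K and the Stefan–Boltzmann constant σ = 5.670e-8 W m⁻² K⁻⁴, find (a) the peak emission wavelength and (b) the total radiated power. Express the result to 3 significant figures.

λ_max ≈ 1.02×10³ nm; P ≈ 27.1 W

(a) λ_max = b/T = 2.898×10⁻³/2833 = 1.023×10⁻⁶ m = 1.02×10³ nm.
Lateral area A = 2πrL = 2π×2.07×10⁻⁴×0.0204 = 2.65326×10⁻⁵ m².
(b) P = εσAT⁴ = 0.28×5.670×10⁻⁸×2.65326×10⁻⁵×(2833)⁴ = 27.1 W.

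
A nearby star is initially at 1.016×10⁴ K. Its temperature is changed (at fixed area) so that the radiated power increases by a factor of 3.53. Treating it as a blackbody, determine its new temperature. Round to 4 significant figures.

T₂ ≈ 1.393×10⁴ K

P ∝ T⁴, so T₂/T₁ = (P₂/P₁)^(1/4) = (3.53)^(1/4) = 1.37070.
T₂ = 1.016×10⁴ × 1.37070 = 1.393×10⁴ K.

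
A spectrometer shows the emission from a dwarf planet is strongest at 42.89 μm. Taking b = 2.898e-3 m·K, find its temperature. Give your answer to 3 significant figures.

Wien's law gives T = b/λ_max = (2.898×10⁻³ m·K)/(4.289×10⁻⁵ m) = 67.6 K.

T ≈ 67.6 K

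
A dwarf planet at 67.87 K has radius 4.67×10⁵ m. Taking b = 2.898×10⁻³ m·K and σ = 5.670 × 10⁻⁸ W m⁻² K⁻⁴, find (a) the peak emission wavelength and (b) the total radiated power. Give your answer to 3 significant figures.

(a) λ_max = b/T = 2.898×10⁻³/67.87 = 4.270×10⁻⁵ m = 42.7 μm.
Surface area A = 4πR² = 4π(4.67×10⁵ m)² = 2.74059×10¹² m².
(b) P = σAT⁴ = 5.670×10⁻⁸×2.74059×10¹²×(67.87)⁴ = 3.30×10¹² W.

λ_max ≈ 42.7 μm; P ≈ 3.30×10¹² W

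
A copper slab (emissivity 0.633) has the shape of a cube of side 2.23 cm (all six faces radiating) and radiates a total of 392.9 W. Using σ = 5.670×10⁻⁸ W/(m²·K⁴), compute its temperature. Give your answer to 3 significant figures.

Area A = 6s² = 6×(0.0223 m)² = 2.98374×10⁻³ m².
P = εσAT⁴ ⇒ T = (P/(εσA))^(1/4) = (392.9/(0.633×5.670×10⁻⁸×2.98374×10⁻³))^(1/4) = 1.38×10³ K.

T ≈ 1.38×10³ K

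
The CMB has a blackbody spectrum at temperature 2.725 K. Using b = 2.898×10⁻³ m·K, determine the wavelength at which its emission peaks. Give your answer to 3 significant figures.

λ_max ≈ 1.06×10⁻³ m

Wien's displacement law: λ_max = b/T = (2.898×10⁻³ m·K)/(2.725 K) = 1.063×10⁻³ m.
That is 1.06×10⁻³ m, in the microwave range.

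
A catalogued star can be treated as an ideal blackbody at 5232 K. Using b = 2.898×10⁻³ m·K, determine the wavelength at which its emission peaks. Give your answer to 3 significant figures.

Wien's displacement law: λ_max = b/T = (2.898×10⁻³ m·K)/(5232 K) = 5.539×10⁻⁷ m.
That is 554 nm, in the visible range.

λ_max ≈ 554 nm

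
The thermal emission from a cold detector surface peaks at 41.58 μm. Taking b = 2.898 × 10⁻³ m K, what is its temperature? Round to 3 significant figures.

Wien's law gives T = b/λ_max = (2.898×10⁻³ m·K)/(4.158×10⁻⁵ m) = 69.7 K.

T ≈ 69.7 K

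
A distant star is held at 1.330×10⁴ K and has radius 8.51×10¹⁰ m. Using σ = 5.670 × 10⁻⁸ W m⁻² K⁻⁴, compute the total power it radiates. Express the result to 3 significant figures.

P ≈ 1.61×10³² W

Surface area A = 4πR² = 4π(8.51×10¹⁰ m)² = 9.10058×10²² m².
P = σAT⁴ = 5.670×10⁻⁸ × 9.10058×10²² × (1.330×10⁴)⁴ = 1.61×10³² W.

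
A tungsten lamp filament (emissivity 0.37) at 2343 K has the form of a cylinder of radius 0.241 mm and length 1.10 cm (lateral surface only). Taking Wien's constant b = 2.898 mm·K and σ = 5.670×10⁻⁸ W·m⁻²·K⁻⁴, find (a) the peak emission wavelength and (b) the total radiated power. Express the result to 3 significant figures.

(a) λ_max = b/T = 2.898×10⁻³/2343 = 1.237×10⁻⁶ m = 1.24 μm.
Lateral area A = 2πrL = 2π×2.41×10⁻⁴×0.0110 = 1.66567×10⁻⁵ m².
(b) P = εσAT⁴ = 0.37×5.670×10⁻⁸×1.66567×10⁻⁵×(2343)⁴ = 10.5 W.

λ_max ≈ 1.24 μm; P ≈ 10.5 W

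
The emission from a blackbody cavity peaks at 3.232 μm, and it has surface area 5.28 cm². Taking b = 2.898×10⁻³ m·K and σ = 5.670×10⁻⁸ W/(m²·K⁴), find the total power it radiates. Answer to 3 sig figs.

Wien's law: T = b/λ_max = 2.898×10⁻³/3.232×10⁻⁶ = 896.658 K.
Area A = 5.28 cm² = 5.28×10⁻⁴ m².
Then P = σAT⁴ = 5.670×10⁻⁸×5.28×10⁻⁴×(896.658)⁴ = 19.4 W.

P ≈ 19.4 W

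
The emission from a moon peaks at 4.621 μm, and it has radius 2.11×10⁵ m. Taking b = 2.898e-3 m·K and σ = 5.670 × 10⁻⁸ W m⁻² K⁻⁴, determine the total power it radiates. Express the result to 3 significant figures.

Wien's law: T = b/λ_max = 2.898×10⁻³/4.621×10⁻⁶ = 627.137 K.
Surface area A = 4πR² = 4π(2.11×10⁵ m)² = 5.59467×10¹¹ m².
Then P = σAT⁴ = 5.670×10⁻⁸×5.59467×10¹¹×(627.137)⁴ = 4.91×10¹⁵ W.

P ≈ 4.91×10¹⁵ W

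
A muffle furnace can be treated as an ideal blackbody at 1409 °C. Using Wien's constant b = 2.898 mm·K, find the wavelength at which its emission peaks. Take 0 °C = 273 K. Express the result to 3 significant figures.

T = 1409 °C + 273 = 1682 K.
Wien's displacement law: λ_max = b/T = (2.898×10⁻³ m·K)/(1682 K) = 1.723×10⁻⁶ m.
That is 1.72 μm, in the infrared range.

λ_max ≈ 1.72 μm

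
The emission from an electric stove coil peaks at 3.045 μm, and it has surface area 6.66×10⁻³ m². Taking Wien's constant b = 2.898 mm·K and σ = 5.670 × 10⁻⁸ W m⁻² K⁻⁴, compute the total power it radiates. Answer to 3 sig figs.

P ≈ 310 W

Wien's law: T = b/λ_max = 2.898×10⁻³/3.045×10⁻⁶ = 951.724 K.
Area A = 6.66×10⁻³ m².
Then P = σAT⁴ = 5.670×10⁻⁸×6.66×10⁻³×(951.724)⁴ = 310 W.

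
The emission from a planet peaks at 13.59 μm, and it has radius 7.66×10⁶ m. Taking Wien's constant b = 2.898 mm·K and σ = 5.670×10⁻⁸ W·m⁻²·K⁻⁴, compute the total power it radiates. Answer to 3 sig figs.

P ≈ 8.65×10¹⁶ W

Wien's law: T = b/λ_max = 2.898×10⁻³/1.359×10⁻⁵ = 213.245 K.
Surface area A = 4πR² = 4π(7.66×10⁶ m)² = 7.37339×10¹⁴ m².
Then P = σAT⁴ = 5.670×10⁻⁸×7.37339×10¹⁴×(213.245)⁴ = 8.65×10¹⁶ W.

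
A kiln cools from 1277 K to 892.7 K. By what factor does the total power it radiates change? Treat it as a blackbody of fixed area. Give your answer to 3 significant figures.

P₂/P₁ ≈ 0.239

P ∝ T⁴, so P₂/P₁ = (T₂/T₁)⁴ = (892.7/1277)⁴ = (0.699060)⁴ = 0.239.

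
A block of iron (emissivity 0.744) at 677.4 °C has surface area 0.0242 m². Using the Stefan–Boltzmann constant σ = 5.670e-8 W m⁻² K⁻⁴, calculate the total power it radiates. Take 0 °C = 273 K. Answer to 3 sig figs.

P ≈ 833 W

T = 677.4 °C + 273 = 950.4 K.
Area A = 0.0242 m².
P = εσAT⁴ = 0.744 × 5.670×10⁻⁸ × 0.0242 × (950.4)⁴ = 833 W.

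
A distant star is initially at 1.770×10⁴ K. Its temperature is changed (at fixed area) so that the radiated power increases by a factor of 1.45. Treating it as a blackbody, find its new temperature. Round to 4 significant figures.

P ∝ T⁴, so T₂/T₁ = (P₂/P₁)^(1/4) = (1.45)^(1/4) = 1.09734.
T₂ = 1.770×10⁴ × 1.09734 = 1.942×10⁴ K.

T₂ ≈ 1.942×10⁴ K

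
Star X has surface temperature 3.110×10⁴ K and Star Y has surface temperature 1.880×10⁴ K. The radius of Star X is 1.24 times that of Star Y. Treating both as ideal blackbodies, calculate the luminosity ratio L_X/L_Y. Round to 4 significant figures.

L ∝ R²T⁴, so L_X/L_Y = (R_X/R_Y)²(T_X/T_Y)⁴ = (1.24)² × (3.110×10⁴/1.880×10⁴)⁴ = 1.5376 × 7.48876 = 11.51.

L_X/L_Y ≈ 11.51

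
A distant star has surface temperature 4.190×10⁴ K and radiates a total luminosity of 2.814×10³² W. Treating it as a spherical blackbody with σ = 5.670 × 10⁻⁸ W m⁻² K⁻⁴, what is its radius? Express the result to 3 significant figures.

R ≈ 1.13×10¹⁰ m

L = 4πR²σT⁴ ⇒ R = √(L/(4πσT⁴)).
σT⁴ = 1.74759×10¹¹ W/m², so R = √(2.814×10³²/(4π×1.74759×10¹¹)) = 1.13×10¹⁰ m.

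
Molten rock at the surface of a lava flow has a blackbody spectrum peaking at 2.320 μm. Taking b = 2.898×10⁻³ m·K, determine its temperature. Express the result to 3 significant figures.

T ≈ 1.25×10³ K

Wien's law gives T = b/λ_max = (2.898×10⁻³ m·K)/(2.320×10⁻⁶ m) = 1.25×10³ K.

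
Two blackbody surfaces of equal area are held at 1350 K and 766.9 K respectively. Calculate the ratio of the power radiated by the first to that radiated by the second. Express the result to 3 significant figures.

P₁/P₂ ≈ 9.60

With equal areas, P₁/P₂ = (T₁/T₂)⁴ = (1350/766.9)⁴ = 9.60.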